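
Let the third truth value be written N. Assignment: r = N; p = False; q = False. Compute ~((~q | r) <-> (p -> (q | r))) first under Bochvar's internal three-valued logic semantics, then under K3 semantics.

In Bochvar's internal three-valued logic: ~q = ~False = True
~q | r = True | N = N
q | r = False | N = N
p -> (q | r) = False -> N = N
(~q | r) <-> (p -> (q | r)) = N <-> N = N
~((~q | r) <-> (p -> (q | r))) = ~N = N
In K3: ~q = ~False = True
~q | r = True | N = True
q | r = False | N = N
p -> (q | r) = False -> N = True
(~q | r) <-> (p -> (q | r)) = True <-> True = True
~((~q | r) <-> (p -> (q | r))) = ~True = False
They differ because Bochvar's internal three-valued logic and K3 treat N differently under the binary connectives.

N; False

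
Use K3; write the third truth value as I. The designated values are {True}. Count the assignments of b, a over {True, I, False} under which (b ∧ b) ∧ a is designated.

1

Designated under: (b=True, a=True).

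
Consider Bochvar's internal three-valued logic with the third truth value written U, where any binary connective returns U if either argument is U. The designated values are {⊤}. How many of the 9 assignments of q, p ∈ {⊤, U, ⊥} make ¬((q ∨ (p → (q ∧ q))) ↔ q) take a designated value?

Designated under: (q=⊥, p=⊥).

1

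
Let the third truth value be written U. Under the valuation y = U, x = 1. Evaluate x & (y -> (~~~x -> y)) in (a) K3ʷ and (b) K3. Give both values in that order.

U; 1

In K3ʷ: ~x = ~1 = 0
~~x = ~0 = 1
~~~x = ~1 = 0
~~~x -> y = 0 -> U = U  [any arg is the third value ⇒ result is the third value]
y -> (~~~x -> y) = U -> U = U
x & (y -> (~~~x -> y)) = 1 & U = U
In K3: ~x = ~1 = 0
~~x = ~0 = 1
~~~x = ~1 = 0
~~~x -> y = 0 -> U = 1  [~0 | U]
y -> (~~~x -> y) = U -> 1 = 1
x & (y -> (~~~x -> y)) = 1 & 1 = 1
They differ because K3ʷ and K3 treat U differently under the binary connectives.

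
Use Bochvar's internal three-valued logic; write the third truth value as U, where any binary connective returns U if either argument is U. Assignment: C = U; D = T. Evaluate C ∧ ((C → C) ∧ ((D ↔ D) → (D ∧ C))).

C → C = U → U = U  [any arg is the third value ⇒ result is the third value]
D ↔ D = T ↔ T = T
D ∧ C = T ∧ U = U
(D ↔ D) → (D ∧ C) = T → U = U
(C → C) ∧ ((D ↔ D) → (D ∧ C)) = U ∧ U = U
C ∧ ((C → C) ∧ ((D ↔ D) → (D ∧ C))) = U ∧ U = U

U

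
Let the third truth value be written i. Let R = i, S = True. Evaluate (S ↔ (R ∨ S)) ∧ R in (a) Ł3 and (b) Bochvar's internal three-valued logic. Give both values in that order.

In Ł3: R ∨ S = i ∨ True = True
S ↔ (R ∨ S) = True ↔ True = True
(S ↔ (R ∨ S)) ∧ R = True ∧ i = i
In Bochvar's internal three-valued logic: R ∨ S = i ∨ True = i
S ↔ (R ∨ S) = True ↔ i = i
(S ↔ (R ∨ S)) ∧ R = i ∧ i = i

i; i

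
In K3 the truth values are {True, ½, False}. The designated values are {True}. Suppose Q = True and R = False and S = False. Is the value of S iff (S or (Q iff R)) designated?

Q iff R = True iff False = False
S or (Q iff R) = False or False = False
S iff (S or (Q iff R)) = False iff False = True
True ∈ {True}.

Yes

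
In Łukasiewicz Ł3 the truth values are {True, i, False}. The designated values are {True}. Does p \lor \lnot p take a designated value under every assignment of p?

Countermodel: p=i gives i, which is not designated.

No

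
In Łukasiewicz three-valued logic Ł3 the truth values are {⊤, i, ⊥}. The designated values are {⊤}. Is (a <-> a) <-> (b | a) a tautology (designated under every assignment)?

No

Countermodel: a=i, b=i gives i, which is not designated.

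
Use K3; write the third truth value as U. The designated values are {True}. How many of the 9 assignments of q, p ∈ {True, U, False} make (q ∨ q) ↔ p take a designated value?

Designated under: (q=True, p=True); (q=False, p=False).

2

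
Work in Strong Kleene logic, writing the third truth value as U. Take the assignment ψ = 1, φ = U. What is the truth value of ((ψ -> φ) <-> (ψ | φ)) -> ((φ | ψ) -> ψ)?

1

ψ -> φ = 1 -> U = U  [~1 | U]
ψ | φ = 1 | U = 1
(ψ -> φ) <-> (ψ | φ) = U <-> 1 = U
φ | ψ = U | 1 = 1
(φ | ψ) -> ψ = 1 -> 1 = 1
((ψ -> φ) <-> (ψ | φ)) -> ((φ | ψ) -> ψ) = U -> 1 = 1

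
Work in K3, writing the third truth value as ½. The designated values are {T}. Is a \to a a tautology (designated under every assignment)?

Countermodel: a=½ gives ½, which is not designated.

No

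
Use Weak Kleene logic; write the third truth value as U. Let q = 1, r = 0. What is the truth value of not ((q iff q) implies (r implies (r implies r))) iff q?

0

q iff q = 1 iff 1 = 1
r implies r = 0 implies 0 = 1
r implies (r implies r) = 0 implies 1 = 1
(q iff q) implies (r implies (r implies r)) = 1 implies 1 = 1
not ((q iff q) implies (r implies (r implies r))) = not 1 = 0
not ((q iff q) implies (r implies (r implies r))) iff q = 0 iff 1 = 0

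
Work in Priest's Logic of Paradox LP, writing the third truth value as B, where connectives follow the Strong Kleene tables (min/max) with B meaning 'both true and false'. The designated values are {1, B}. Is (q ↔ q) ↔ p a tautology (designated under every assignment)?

No

Countermodel: q=1, p=0 gives 0, which is not designated.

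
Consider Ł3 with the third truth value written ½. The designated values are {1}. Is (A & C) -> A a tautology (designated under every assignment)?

Yes

Every assignment of A, C over {1, ½, 0} gives a value in {1}.
In particular, with A=½, C=½: (A & C) -> A = 1.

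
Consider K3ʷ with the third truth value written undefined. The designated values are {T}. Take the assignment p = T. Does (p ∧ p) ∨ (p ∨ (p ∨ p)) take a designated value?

p ∧ p = T ∧ T = T
p ∨ p = T ∨ T = T
p ∨ (p ∨ p) = T ∨ T = T
(p ∧ p) ∨ (p ∨ (p ∨ p)) = T ∨ T = T
T ∈ {T}.

Yes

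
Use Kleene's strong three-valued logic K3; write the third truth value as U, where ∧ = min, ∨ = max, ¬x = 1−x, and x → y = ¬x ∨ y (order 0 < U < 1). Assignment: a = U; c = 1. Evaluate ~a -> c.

1

~a = ~U = U
~a -> c = U -> 1 = 1  [~U | 1]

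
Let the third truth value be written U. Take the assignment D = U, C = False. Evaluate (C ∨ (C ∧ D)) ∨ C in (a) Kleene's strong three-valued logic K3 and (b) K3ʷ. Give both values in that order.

In Kleene's strong three-valued logic K3: C ∧ D = False ∧ U = False
C ∨ (C ∧ D) = False ∨ False = False
(C ∨ (C ∧ D)) ∨ C = False ∨ False = False
In K3ʷ: C ∧ D = False ∧ U = U
C ∨ (C ∧ D) = False ∨ U = U
(C ∨ (C ∧ D)) ∨ C = U ∨ False = U
They differ because Kleene's strong three-valued logic K3 and K3ʷ treat U differently under the binary connectives.

False; U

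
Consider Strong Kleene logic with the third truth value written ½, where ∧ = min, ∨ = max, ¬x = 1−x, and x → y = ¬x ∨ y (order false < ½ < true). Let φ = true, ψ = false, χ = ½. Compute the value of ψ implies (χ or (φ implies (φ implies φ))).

φ implies φ = true implies true = true
φ implies (φ implies φ) = true implies true = true
χ or (φ implies (φ implies φ)) = ½ or true = true
ψ implies (χ or (φ implies (φ implies φ))) = false implies true = true

true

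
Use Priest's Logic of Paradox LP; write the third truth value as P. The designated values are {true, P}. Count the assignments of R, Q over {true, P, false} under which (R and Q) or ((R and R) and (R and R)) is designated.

Of the 9 assignments, 6 give a value in {true, P}.

6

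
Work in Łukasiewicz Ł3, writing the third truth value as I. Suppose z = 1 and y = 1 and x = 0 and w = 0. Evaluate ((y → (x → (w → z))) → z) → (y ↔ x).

w → z = 0 → 1 = 1
x → (w → z) = 0 → 1 = 1
y → (x → (w → z)) = 1 → 1 = 1
(y → (x → (w → z))) → z = 1 → 1 = 1
y ↔ x = 1 ↔ 0 = 0
((y → (x → (w → z))) → z) → (y ↔ x) = 1 → 0 = 0

0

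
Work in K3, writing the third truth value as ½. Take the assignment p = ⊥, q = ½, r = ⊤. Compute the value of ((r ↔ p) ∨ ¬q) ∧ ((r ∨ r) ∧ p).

⊥

r ↔ p = ⊤ ↔ ⊥ = ⊥
¬q = ¬½ = ½
(r ↔ p) ∨ ¬q = ⊥ ∨ ½ = ½
r ∨ r = ⊤ ∨ ⊤ = ⊤
(r ∨ r) ∧ p = ⊤ ∧ ⊥ = ⊥
((r ↔ p) ∨ ¬q) ∧ ((r ∨ r) ∧ p) = ½ ∧ ⊥ = ⊥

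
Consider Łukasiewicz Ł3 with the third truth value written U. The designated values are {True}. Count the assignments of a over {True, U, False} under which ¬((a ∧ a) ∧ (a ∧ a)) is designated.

1

a=True: False ·
a=U: U ·
a=False: True ✓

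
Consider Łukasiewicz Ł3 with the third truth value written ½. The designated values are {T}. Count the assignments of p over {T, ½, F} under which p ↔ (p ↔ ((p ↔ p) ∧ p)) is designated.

p=T: T ✓
p=½: ½ ·
p=F: F ·

1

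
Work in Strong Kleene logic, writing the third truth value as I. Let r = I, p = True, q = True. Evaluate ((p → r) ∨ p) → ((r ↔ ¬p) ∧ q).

p → r = True → I = I  [¬True ∨ I]
(p → r) ∨ p = I ∨ True = True
¬p = ¬True = False
r ↔ ¬p = I ↔ False = I
(r ↔ ¬p) ∧ q = I ∧ True = I
((p → r) ∨ p) → ((r ↔ ¬p) ∧ q) = True → I = I

I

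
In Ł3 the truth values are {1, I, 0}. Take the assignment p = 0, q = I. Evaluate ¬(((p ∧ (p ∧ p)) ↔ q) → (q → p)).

p ∧ p = 0 ∧ 0 = 0
p ∧ (p ∧ p) = 0 ∧ 0 = 0
(p ∧ (p ∧ p)) ↔ q = 0 ↔ I = I  [1 − |0−½|]
q → p = I → 0 = I
((p ∧ (p ∧ p)) ↔ q) → (q → p) = I → I = 1
¬(((p ∧ (p ∧ p)) ↔ q) → (q → p)) = ¬1 = 0

0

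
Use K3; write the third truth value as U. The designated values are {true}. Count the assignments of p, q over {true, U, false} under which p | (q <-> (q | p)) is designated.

6

Of the 9 assignments, 6 give a value in {true}.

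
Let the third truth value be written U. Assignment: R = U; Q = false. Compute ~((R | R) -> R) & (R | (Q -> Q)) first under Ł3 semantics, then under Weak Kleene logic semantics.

In Ł3: R | R = U | U = U
(R | R) -> R = U -> U = true  [min(1, 1−½+½)]
~((R | R) -> R) = ~true = false
Q -> Q = false -> false = true
R | (Q -> Q) = U | true = true
~((R | R) -> R) & (R | (Q -> Q)) = false & true = false
In Weak Kleene logic: R | R = U | U = U
(R | R) -> R = U -> U = U  [any arg is the third value ⇒ result is the third value]
~((R | R) -> R) = ~U = U
Q -> Q = false -> false = true
R | (Q -> Q) = U | true = U
~((R | R) -> R) & (R | (Q -> Q)) = U & U = U
They differ because Ł3 and Weak Kleene logic treat U differently under the binary connectives.

false; U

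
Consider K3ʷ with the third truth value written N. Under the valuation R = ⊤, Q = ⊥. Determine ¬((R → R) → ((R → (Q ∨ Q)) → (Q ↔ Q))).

⊥

R → R = ⊤ → ⊤ = ⊤
Q ∨ Q = ⊥ ∨ ⊥ = ⊥
R → (Q ∨ Q) = ⊤ → ⊥ = ⊥
Q ↔ Q = ⊥ ↔ ⊥ = ⊤
(R → (Q ∨ Q)) → (Q ↔ Q) = ⊥ → ⊤ = ⊤
(R → R) → ((R → (Q ∨ Q)) → (Q ↔ Q)) = ⊤ → ⊤ = ⊤
¬((R → R) → ((R → (Q ∨ Q)) → (Q ↔ Q))) = ¬⊤ = ⊥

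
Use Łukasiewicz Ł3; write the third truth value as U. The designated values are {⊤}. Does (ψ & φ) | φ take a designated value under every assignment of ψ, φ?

No

Countermodel: ψ=⊤, φ=U gives U, which is not designated.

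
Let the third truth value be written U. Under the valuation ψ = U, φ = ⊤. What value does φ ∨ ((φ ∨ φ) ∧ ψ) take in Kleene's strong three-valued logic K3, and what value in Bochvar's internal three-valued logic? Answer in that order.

⊤; U

In Kleene's strong three-valued logic K3: φ ∨ φ = ⊤ ∨ ⊤ = ⊤
(φ ∨ φ) ∧ ψ = ⊤ ∧ U = U
φ ∨ ((φ ∨ φ) ∧ ψ) = ⊤ ∨ U = ⊤
In Bochvar's internal three-valued logic: φ ∨ φ = ⊤ ∨ ⊤ = ⊤
(φ ∨ φ) ∧ ψ = ⊤ ∧ U = U
φ ∨ ((φ ∨ φ) ∧ ψ) = ⊤ ∨ U = U
They differ because Kleene's strong three-valued logic K3 and Bochvar's internal three-valued logic treat U differently under the binary connectives.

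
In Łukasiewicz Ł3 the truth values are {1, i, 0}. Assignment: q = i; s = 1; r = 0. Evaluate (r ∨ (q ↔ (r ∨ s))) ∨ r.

r ∨ s = 0 ∨ 1 = 1
q ↔ (r ∨ s) = i ↔ 1 = i  [1 − |½−1|]
r ∨ (q ↔ (r ∨ s)) = 0 ∨ i = i
(r ∨ (q ↔ (r ∨ s))) ∨ r = i ∨ 0 = i

i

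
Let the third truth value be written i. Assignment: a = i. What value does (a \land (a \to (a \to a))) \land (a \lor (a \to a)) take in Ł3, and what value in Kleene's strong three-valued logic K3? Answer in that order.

i; i

In Ł3: a \to a = i \to i = True  [min(1, 1−½+½)]
a \to (a \to a) = i \to True = True
a \land (a \to (a \to a)) = i \land True = i
a \to a = i \to i = True
a \lor (a \to a) = i \lor True = True
(a \land (a \to (a \to a))) \land (a \lor (a \to a)) = i \land True = i
In Kleene's strong three-valued logic K3: a \to a = i \to i = i  [\lnot i \lor i]
a \to (a \to a) = i \to i = i
a \land (a \to (a \to a)) = i \land i = i
a \to a = i \to i = i
a \lor (a \to a) = i \lor i = i
(a \land (a \to (a \to a))) \land (a \lor (a \to a)) = i \land i = i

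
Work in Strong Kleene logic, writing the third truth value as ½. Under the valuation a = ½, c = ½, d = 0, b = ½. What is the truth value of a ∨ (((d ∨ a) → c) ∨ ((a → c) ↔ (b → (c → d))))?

d ∨ a = 0 ∨ ½ = ½
(d ∨ a) → c = ½ → ½ = ½  [¬½ ∨ ½]
a → c = ½ → ½ = ½
c → d = ½ → 0 = ½
b → (c → d) = ½ → ½ = ½
(a → c) ↔ (b → (c → d)) = ½ ↔ ½ = ½
((d ∨ a) → c) ∨ ((a → c) ↔ (b → (c → d))) = ½ ∨ ½ = ½
a ∨ (((d ∨ a) → c) ∨ ((a → c) ↔ (b → (c → d)))) = ½ ∨ ½ = ½

½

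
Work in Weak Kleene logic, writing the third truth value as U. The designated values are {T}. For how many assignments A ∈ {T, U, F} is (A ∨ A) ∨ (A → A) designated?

2

A=T: T ✓
A=U: U ·
A=F: T ✓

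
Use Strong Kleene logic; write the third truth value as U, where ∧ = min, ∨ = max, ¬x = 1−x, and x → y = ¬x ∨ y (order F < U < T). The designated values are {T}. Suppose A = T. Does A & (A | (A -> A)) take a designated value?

Yes

A -> A = T -> T = T
A | (A -> A) = T | T = T
A & (A | (A -> A)) = T & T = T
T ∈ {T}.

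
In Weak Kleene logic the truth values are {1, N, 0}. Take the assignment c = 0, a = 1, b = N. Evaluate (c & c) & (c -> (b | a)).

c & c = 0 & 0 = 0
b | a = N | 1 = N
c -> (b | a) = 0 -> N = N
(c & c) & (c -> (b | a)) = 0 & N = N

N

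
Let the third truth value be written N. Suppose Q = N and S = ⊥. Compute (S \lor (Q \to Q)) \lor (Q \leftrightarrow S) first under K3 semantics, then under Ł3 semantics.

N; ⊤

In K3: Q \to Q = N \to N = N  [\lnot N \lor N]
S \lor (Q \to Q) = ⊥ \lor N = N
Q \leftrightarrow S = N \leftrightarrow ⊥ = N
(S \lor (Q \to Q)) \lor (Q \leftrightarrow S) = N \lor N = N
In Ł3: Q \to Q = N \to N = ⊤  [min(1, 1−½+½)]
S \lor (Q \to Q) = ⊥ \lor ⊤ = ⊤
Q \leftrightarrow S = N \leftrightarrow ⊥ = N
(S \lor (Q \to Q)) \lor (Q \leftrightarrow S) = ⊤ \lor N = ⊤
They differ because K3 and Ł3 treat N differently under implication.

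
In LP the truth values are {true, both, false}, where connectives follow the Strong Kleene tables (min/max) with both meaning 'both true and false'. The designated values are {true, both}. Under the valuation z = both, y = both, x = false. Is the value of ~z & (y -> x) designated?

~z = ~both = both
y -> x = both -> false = both  [~both | false]
~z & (y -> x) = both & both = both
both ∈ {true, both}.

Yes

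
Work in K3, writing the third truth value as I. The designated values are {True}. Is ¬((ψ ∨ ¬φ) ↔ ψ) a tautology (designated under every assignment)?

Countermodel: ψ=True, φ=True gives False, which is not designated.

No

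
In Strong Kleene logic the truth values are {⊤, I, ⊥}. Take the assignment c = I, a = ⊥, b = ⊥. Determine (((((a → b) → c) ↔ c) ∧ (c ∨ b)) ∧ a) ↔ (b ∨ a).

⊤

a → b = ⊥ → ⊥ = ⊤
(a → b) → c = ⊤ → I = I  [¬⊤ ∨ I]
((a → b) → c) ↔ c = I ↔ I = I
c ∨ b = I ∨ ⊥ = I
(((a → b) → c) ↔ c) ∧ (c ∨ b) = I ∧ I = I
((((a → b) → c) ↔ c) ∧ (c ∨ b)) ∧ a = I ∧ ⊥ = ⊥
b ∨ a = ⊥ ∨ ⊥ = ⊥
(((((a → b) → c) ↔ c) ∧ (c ∨ b)) ∧ a) ↔ (b ∨ a) = ⊥ ↔ ⊥ = ⊤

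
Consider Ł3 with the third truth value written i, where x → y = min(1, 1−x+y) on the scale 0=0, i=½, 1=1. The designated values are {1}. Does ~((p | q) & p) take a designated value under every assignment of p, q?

No

Countermodel: p=1, q=1 gives 0, which is not designated.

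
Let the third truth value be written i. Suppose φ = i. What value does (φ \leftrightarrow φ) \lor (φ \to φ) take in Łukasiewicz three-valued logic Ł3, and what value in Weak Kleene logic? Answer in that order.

1; i

In Łukasiewicz three-valued logic Ł3: φ \leftrightarrow φ = i \leftrightarrow i = 1  [1 − |½−½|]
φ \to φ = i \to i = 1
(φ \leftrightarrow φ) \lor (φ \to φ) = 1 \lor 1 = 1
In Weak Kleene logic: φ \leftrightarrow φ = i \leftrightarrow i = i
φ \to φ = i \to i = i  [any arg is the third value ⇒ result is the third value]
(φ \leftrightarrow φ) \lor (φ \to φ) = i \lor i = i
They differ because Łukasiewicz three-valued logic Ł3 and Weak Kleene logic treat i differently under the binary connectives.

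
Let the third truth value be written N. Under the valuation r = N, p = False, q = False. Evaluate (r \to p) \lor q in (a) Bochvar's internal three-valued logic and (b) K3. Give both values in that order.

N; N

In Bochvar's internal three-valued logic: r \to p = N \to False = N  [any arg is the third value ⇒ result is the third value]
(r \to p) \lor q = N \lor False = N
In K3: r \to p = N \to False = N  [\lnot N \lor False]
(r \to p) \lor q = N \lor False = N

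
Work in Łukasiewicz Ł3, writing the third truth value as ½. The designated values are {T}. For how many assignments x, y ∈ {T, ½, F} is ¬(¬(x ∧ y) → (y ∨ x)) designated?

Designated under: (x=F, y=F).

1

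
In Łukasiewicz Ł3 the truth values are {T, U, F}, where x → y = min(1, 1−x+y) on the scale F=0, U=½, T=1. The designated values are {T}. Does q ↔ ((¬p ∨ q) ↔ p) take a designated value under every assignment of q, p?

No

Countermodel: q=T, p=U gives U, which is not designated.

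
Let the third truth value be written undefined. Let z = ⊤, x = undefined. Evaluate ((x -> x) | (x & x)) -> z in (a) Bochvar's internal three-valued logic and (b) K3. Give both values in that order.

In Bochvar's internal three-valued logic: x -> x = undefined -> undefined = undefined
x & x = undefined & undefined = undefined
(x -> x) | (x & x) = undefined | undefined = undefined
((x -> x) | (x & x)) -> z = undefined -> ⊤ = undefined
In K3: x -> x = undefined -> undefined = undefined  [~undefined | undefined]
x & x = undefined & undefined = undefined
(x -> x) | (x & x) = undefined | undefined = undefined
((x -> x) | (x & x)) -> z = undefined -> ⊤ = ⊤
They differ because Bochvar's internal three-valued logic and K3 treat undefined differently under the binary connectives.

undefined; ⊤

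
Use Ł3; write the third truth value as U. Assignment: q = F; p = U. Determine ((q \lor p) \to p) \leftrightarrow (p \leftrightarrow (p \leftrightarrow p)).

U

q \lor p = F \lor U = U
(q \lor p) \to p = U \to U = T  [min(1, 1−½+½)]
p \leftrightarrow p = U \leftrightarrow U = T
p \leftrightarrow (p \leftrightarrow p) = U \leftrightarrow T = U
((q \lor p) \to p) \leftrightarrow (p \leftrightarrow (p \leftrightarrow p)) = T \leftrightarrow U = U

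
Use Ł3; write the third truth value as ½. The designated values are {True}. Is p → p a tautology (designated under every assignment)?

Every assignment of p over {True, ½, False} gives a value in {True}.
In particular, with p=½: p → p = True.

Yes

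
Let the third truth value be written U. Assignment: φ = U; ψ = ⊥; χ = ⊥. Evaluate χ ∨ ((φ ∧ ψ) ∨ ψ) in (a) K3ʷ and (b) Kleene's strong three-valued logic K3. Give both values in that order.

In K3ʷ: φ ∧ ψ = U ∧ ⊥ = U
(φ ∧ ψ) ∨ ψ = U ∨ ⊥ = U
χ ∨ ((φ ∧ ψ) ∨ ψ) = ⊥ ∨ U = U
In Kleene's strong three-valued logic K3: φ ∧ ψ = U ∧ ⊥ = ⊥
(φ ∧ ψ) ∨ ψ = ⊥ ∨ ⊥ = ⊥
χ ∨ ((φ ∧ ψ) ∨ ψ) = ⊥ ∨ ⊥ = ⊥
They differ because K3ʷ and Kleene's strong three-valued logic K3 treat U differently under the binary connectives.

U; ⊥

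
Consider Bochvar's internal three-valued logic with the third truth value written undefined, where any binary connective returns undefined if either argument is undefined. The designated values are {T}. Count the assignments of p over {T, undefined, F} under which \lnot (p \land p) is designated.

p=T: F ·
p=undefined: undefined ·
p=F: T ✓

1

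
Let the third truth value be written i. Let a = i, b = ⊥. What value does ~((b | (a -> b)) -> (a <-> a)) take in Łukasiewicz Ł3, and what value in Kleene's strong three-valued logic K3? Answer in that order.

⊥; i

In Łukasiewicz Ł3: a -> b = i -> ⊥ = i
b | (a -> b) = ⊥ | i = i
a <-> a = i <-> i = ⊤
(b | (a -> b)) -> (a <-> a) = i -> ⊤ = ⊤
~((b | (a -> b)) -> (a <-> a)) = ~⊤ = ⊥
In Kleene's strong three-valued logic K3: a -> b = i -> ⊥ = i  [~i | ⊥]
b | (a -> b) = ⊥ | i = i
a <-> a = i <-> i = i
(b | (a -> b)) -> (a <-> a) = i -> i = i
~((b | (a -> b)) -> (a <-> a)) = ~i = i
They differ because Łukasiewicz Ł3 and Kleene's strong three-valued logic K3 treat i differently under implication.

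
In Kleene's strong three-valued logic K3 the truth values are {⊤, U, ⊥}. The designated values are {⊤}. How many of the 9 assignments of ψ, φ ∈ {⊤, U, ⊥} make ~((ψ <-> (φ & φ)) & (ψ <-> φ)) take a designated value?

2

Designated under: (ψ=⊤, φ=⊥); (ψ=⊥, φ=⊤).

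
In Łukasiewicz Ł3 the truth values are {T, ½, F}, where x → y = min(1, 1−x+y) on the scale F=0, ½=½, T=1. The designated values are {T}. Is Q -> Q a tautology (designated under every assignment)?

Every assignment of Q over {T, ½, F} gives a value in {T}.
In particular, with Q=½: Q -> Q = T.

Yes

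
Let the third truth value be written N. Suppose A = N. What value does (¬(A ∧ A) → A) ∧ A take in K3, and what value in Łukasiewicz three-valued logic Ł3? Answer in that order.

In K3: A ∧ A = N ∧ N = N
¬(A ∧ A) = ¬N = N
¬(A ∧ A) → A = N → N = N  [¬N ∨ N]
(¬(A ∧ A) → A) ∧ A = N ∧ N = N
In Łukasiewicz three-valued logic Ł3: A ∧ A = N ∧ N = N
¬(A ∧ A) = ¬N = N
¬(A ∧ A) → A = N → N = 1  [min(1, 1−½+½)]
(¬(A ∧ A) → A) ∧ A = 1 ∧ N = N

N; N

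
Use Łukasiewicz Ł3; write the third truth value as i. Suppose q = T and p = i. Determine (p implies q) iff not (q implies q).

p implies q = i implies T = T  [min(1, 1−½+1)]
q implies q = T implies T = T
not (q implies q) = not T = F
(p implies q) iff not (q implies q) = T iff F = F

F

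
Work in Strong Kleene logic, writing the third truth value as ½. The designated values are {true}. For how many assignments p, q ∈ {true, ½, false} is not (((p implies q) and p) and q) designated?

5

Of the 9 assignments, 5 give a value in {true}.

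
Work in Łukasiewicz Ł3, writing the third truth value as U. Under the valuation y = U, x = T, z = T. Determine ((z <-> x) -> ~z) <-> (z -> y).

z <-> x = T <-> T = T
~z = ~T = F
(z <-> x) -> ~z = T -> F = F
z -> y = T -> U = U  [min(1, 1−1+½)]
((z <-> x) -> ~z) <-> (z -> y) = F <-> U = U

U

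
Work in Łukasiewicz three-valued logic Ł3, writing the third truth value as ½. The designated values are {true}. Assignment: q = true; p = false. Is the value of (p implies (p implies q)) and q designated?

p implies q = false implies true = true
p implies (p implies q) = false implies true = true
(p implies (p implies q)) and q = true and true = true
true ∈ {true}.

Yes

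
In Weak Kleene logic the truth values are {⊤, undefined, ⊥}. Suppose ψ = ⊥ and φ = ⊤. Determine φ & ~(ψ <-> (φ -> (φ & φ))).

φ & φ = ⊤ & ⊤ = ⊤
φ -> (φ & φ) = ⊤ -> ⊤ = ⊤
ψ <-> (φ -> (φ & φ)) = ⊥ <-> ⊤ = ⊥
~(ψ <-> (φ -> (φ & φ))) = ~⊥ = ⊤
φ & ~(ψ <-> (φ -> (φ & φ))) = ⊤ & ⊤ = ⊤

⊤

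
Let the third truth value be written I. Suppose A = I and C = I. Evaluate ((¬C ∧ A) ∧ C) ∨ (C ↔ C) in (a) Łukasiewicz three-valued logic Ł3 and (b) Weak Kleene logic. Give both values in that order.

1; I

In Łukasiewicz three-valued logic Ł3: ¬C = ¬I = I
¬C ∧ A = I ∧ I = I
(¬C ∧ A) ∧ C = I ∧ I = I
C ↔ C = I ↔ I = 1  [1 − |½−½|]
((¬C ∧ A) ∧ C) ∨ (C ↔ C) = I ∨ 1 = 1
In Weak Kleene logic: ¬C = ¬I = I
¬C ∧ A = I ∧ I = I
(¬C ∧ A) ∧ C = I ∧ I = I
C ↔ C = I ↔ I = I
((¬C ∧ A) ∧ C) ∨ (C ↔ C) = I ∨ I = I
They differ because Łukasiewicz three-valued logic Ł3 and Weak Kleene logic treat I differently under the binary connectives.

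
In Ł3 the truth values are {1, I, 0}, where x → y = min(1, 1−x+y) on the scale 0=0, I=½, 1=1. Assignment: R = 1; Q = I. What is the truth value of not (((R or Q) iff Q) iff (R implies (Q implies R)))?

R or Q = 1 or I = 1
(R or Q) iff Q = 1 iff I = I  [1 − |1−½|]
Q implies R = I implies 1 = 1
R implies (Q implies R) = 1 implies 1 = 1
((R or Q) iff Q) iff (R implies (Q implies R)) = I iff 1 = I
not (((R or Q) iff Q) iff (R implies (Q implies R))) = not I = I

I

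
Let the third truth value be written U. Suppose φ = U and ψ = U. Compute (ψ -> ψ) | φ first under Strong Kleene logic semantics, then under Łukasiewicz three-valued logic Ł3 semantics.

U; T

In Strong Kleene logic: ψ -> ψ = U -> U = U  [~U | U]
(ψ -> ψ) | φ = U | U = U
In Łukasiewicz three-valued logic Ł3: ψ -> ψ = U -> U = T  [min(1, 1−½+½)]
(ψ -> ψ) | φ = T | U = T
They differ because Strong Kleene logic and Łukasiewicz three-valued logic Ł3 treat U differently under implication.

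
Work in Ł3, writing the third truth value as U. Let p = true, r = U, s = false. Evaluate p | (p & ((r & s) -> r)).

r & s = U & false = false
(r & s) -> r = false -> U = true
p & ((r & s) -> r) = true & true = true
p | (p & ((r & s) -> r)) = true | true = true

true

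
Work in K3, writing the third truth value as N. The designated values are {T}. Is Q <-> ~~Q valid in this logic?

No

Countermodel: Q=N gives N, which is not designated.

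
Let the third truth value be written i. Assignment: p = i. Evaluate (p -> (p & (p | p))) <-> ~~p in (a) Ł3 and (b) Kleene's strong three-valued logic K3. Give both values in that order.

In Ł3: p | p = i | i = i
p & (p | p) = i & i = i
p -> (p & (p | p)) = i -> i = true  [min(1, 1−½+½)]
~p = ~i = i
~~p = ~i = i
(p -> (p & (p | p))) <-> ~~p = true <-> i = i
In Kleene's strong three-valued logic K3: p | p = i | i = i
p & (p | p) = i & i = i
p -> (p & (p | p)) = i -> i = i  [~i | i]
~p = ~i = i
~~p = ~i = i
(p -> (p & (p | p))) <-> ~~p = i <-> i = i

i; i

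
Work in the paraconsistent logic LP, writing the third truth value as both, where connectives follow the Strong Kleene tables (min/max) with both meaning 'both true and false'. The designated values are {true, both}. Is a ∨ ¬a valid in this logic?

Every assignment of a over {true, both, false} gives a value in {true, both}.
In particular, with a=both: a ∨ ¬a = both.

Yes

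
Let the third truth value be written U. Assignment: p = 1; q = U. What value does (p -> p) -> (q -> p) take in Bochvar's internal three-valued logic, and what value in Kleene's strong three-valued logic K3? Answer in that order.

In Bochvar's internal three-valued logic: p -> p = 1 -> 1 = 1
q -> p = U -> 1 = U  [any arg is the third value ⇒ result is the third value]
(p -> p) -> (q -> p) = 1 -> U = U
In Kleene's strong three-valued logic K3: p -> p = 1 -> 1 = 1
q -> p = U -> 1 = 1  [~U | 1]
(p -> p) -> (q -> p) = 1 -> 1 = 1
They differ because Bochvar's internal three-valued logic and Kleene's strong three-valued logic K3 treat U differently under the binary connectives.

U; 1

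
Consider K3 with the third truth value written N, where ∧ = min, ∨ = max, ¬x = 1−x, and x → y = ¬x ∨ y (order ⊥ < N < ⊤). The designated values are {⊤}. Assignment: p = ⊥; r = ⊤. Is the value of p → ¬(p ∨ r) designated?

Yes

p ∨ r = ⊥ ∨ ⊤ = ⊤
¬(p ∨ r) = ¬⊤ = ⊥
p → ¬(p ∨ r) = ⊥ → ⊥ = ⊤
⊤ ∈ {⊤}.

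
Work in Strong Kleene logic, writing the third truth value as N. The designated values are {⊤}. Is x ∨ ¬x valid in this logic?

No

Countermodel: x=N gives N, which is not designated.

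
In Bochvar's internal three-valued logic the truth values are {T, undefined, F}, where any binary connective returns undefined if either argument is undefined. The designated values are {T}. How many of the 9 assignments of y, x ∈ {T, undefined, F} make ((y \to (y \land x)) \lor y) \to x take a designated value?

2

Designated under: (y=T, x=T); (y=F, x=T).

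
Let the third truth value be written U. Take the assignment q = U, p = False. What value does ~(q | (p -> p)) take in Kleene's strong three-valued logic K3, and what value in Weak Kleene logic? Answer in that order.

In Kleene's strong three-valued logic K3: p -> p = False -> False = True
q | (p -> p) = U | True = True
~(q | (p -> p)) = ~True = False
In Weak Kleene logic: p -> p = False -> False = True
q | (p -> p) = U | True = U
~(q | (p -> p)) = ~U = U
They differ because Kleene's strong three-valued logic K3 and Weak Kleene logic treat U differently under the binary connectives.

False; U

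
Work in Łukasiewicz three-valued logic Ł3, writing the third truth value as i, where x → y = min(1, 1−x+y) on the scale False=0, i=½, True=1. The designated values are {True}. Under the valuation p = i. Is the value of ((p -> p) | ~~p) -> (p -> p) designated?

Yes

p -> p = i -> i = True  [min(1, 1−½+½)]
~p = ~i = i
~~p = ~i = i
(p -> p) | ~~p = True | i = True
p -> p = i -> i = True
((p -> p) | ~~p) -> (p -> p) = True -> True = True
True ∈ {True}.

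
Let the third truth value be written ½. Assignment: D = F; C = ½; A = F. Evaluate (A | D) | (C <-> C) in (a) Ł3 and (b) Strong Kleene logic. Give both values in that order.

In Ł3: A | D = F | F = F
C <-> C = ½ <-> ½ = T
(A | D) | (C <-> C) = F | T = T
In Strong Kleene logic: A | D = F | F = F
C <-> C = ½ <-> ½ = ½
(A | D) | (C <-> C) = F | ½ = ½
They differ because Ł3 and Strong Kleene logic treat ½ differently under implication.

T; ½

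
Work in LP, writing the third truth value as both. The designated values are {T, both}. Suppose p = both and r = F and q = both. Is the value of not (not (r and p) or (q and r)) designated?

No

r and p = F and both = F
not (r and p) = not F = T
q and r = both and F = F
not (r and p) or (q and r) = T or F = T
not (not (r and p) or (q and r)) = not T = F
F ∉ {T, both}.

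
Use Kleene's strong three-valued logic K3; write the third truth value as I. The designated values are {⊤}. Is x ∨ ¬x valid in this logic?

Countermodel: x=I gives I, which is not designated.

No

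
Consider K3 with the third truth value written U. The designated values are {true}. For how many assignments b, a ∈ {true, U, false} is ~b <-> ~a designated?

2

Designated under: (b=true, a=true); (b=false, a=false).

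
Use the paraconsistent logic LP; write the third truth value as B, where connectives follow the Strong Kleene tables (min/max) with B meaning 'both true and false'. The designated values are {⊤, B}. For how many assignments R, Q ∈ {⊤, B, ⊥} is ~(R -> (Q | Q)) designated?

Designated under: (R=⊤, Q=B); (R=⊤, Q=⊥); (R=B, Q=B); (R=B, Q=⊥).

4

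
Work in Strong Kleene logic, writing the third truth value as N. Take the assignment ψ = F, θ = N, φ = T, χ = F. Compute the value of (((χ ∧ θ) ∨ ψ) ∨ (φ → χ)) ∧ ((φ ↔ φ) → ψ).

F

χ ∧ θ = F ∧ N = F
(χ ∧ θ) ∨ ψ = F ∨ F = F
φ → χ = T → F = F
((χ ∧ θ) ∨ ψ) ∨ (φ → χ) = F ∨ F = F
φ ↔ φ = T ↔ T = T
(φ ↔ φ) → ψ = T → F = F
(((χ ∧ θ) ∨ ψ) ∨ (φ → χ)) ∧ ((φ ↔ φ) → ψ) = F ∧ F = F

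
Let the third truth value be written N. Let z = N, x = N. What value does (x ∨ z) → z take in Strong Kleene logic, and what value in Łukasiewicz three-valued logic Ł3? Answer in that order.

In Strong Kleene logic: x ∨ z = N ∨ N = N
(x ∨ z) → z = N → N = N  [¬N ∨ N]
In Łukasiewicz three-valued logic Ł3: x ∨ z = N ∨ N = N
(x ∨ z) → z = N → N = 1
They differ because Strong Kleene logic and Łukasiewicz three-valued logic Ł3 treat N differently under implication.

N; 1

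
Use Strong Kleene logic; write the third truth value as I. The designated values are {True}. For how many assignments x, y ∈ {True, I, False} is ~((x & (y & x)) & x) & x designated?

1

Designated under: (x=True, y=False).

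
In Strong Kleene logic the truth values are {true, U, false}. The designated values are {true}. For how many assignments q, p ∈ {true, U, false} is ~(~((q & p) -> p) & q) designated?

7

Of the 9 assignments, 7 give a value in {true}.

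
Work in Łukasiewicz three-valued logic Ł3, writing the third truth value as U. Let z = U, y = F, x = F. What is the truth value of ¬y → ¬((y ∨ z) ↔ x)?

U

¬y = ¬F = T
y ∨ z = F ∨ U = U
(y ∨ z) ↔ x = U ↔ F = U  [1 − |½−0|]
¬((y ∨ z) ↔ x) = ¬U = U
¬y → ¬((y ∨ z) ↔ x) = T → U = U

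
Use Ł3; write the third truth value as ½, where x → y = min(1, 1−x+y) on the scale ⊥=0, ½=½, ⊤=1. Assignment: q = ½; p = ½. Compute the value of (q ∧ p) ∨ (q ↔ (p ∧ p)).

q ∧ p = ½ ∧ ½ = ½
p ∧ p = ½ ∧ ½ = ½
q ↔ (p ∧ p) = ½ ↔ ½ = ⊤  [1 − |½−½|]
(q ∧ p) ∨ (q ↔ (p ∧ p)) = ½ ∨ ⊤ = ⊤

⊤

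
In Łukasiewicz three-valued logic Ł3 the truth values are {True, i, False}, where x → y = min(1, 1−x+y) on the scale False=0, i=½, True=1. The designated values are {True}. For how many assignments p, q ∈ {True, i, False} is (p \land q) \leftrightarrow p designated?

6

Of the 9 assignments, 6 give a value in {True}.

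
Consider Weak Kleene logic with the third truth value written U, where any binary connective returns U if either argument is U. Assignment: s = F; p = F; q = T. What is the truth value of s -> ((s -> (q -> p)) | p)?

q -> p = T -> F = F
s -> (q -> p) = F -> F = T
(s -> (q -> p)) | p = T | F = T
s -> ((s -> (q -> p)) | p) = F -> T = T

T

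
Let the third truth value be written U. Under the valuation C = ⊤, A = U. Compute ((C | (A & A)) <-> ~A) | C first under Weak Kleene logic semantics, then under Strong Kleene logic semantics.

In Weak Kleene logic: A & A = U & U = U
C | (A & A) = ⊤ | U = U
~A = ~U = U
(C | (A & A)) <-> ~A = U <-> U = U
((C | (A & A)) <-> ~A) | C = U | ⊤ = U
In Strong Kleene logic: A & A = U & U = U
C | (A & A) = ⊤ | U = ⊤
~A = ~U = U
(C | (A & A)) <-> ~A = ⊤ <-> U = U
((C | (A & A)) <-> ~A) | C = U | ⊤ = ⊤
They differ because Weak Kleene logic and Strong Kleene logic treat U differently under the binary connectives.

U; ⊤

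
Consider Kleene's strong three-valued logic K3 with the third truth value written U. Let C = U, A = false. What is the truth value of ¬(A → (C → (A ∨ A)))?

A ∨ A = false ∨ false = false
C → (A ∨ A) = U → false = U  [¬U ∨ false]
A → (C → (A ∨ A)) = false → U = true
¬(A → (C → (A ∨ A))) = ¬true = false

false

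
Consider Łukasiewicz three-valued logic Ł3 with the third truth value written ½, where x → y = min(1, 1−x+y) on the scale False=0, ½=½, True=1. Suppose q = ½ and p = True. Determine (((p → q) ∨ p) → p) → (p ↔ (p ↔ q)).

½

p → q = True → ½ = ½  [min(1, 1−1+½)]
(p → q) ∨ p = ½ ∨ True = True
((p → q) ∨ p) → p = True → True = True
p ↔ q = True ↔ ½ = ½
p ↔ (p ↔ q) = True ↔ ½ = ½
(((p → q) ∨ p) → p) → (p ↔ (p ↔ q)) = True → ½ = ½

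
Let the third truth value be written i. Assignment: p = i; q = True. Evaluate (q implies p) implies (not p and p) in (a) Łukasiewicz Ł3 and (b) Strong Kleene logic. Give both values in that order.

True; i

In Łukasiewicz Ł3: q implies p = True implies i = i
not p = not i = i
not p and p = i and i = i
(q implies p) implies (not p and p) = i implies i = True
In Strong Kleene logic: q implies p = True implies i = i  [not True or i]
not p = not i = i
not p and p = i and i = i
(q implies p) implies (not p and p) = i implies i = i
They differ because Łukasiewicz Ł3 and Strong Kleene logic treat i differently under implication.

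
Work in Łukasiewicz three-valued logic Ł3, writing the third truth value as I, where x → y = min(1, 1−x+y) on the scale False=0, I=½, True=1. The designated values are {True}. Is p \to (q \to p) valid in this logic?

Yes

Every assignment of p, q over {True, I, False} gives a value in {True}.
In particular, with p=I, q=I: p \to (q \to p) = True.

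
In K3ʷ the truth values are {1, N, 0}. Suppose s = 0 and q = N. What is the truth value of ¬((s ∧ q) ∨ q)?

s ∧ q = 0 ∧ N = N
(s ∧ q) ∨ q = N ∨ N = N
¬((s ∧ q) ∨ q) = ¬N = N

N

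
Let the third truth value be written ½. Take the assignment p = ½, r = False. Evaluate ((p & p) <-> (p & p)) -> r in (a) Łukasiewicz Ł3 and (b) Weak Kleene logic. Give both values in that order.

False; ½

In Łukasiewicz Ł3: p & p = ½ & ½ = ½
p & p = ½ & ½ = ½
(p & p) <-> (p & p) = ½ <-> ½ = True  [1 − |½−½|]
((p & p) <-> (p & p)) -> r = True -> False = False
In Weak Kleene logic: p & p = ½ & ½ = ½
p & p = ½ & ½ = ½
(p & p) <-> (p & p) = ½ <-> ½ = ½
((p & p) <-> (p & p)) -> r = ½ -> False = ½  [any arg is the third value ⇒ result is the third value]
They differ because Łukasiewicz Ł3 and Weak Kleene logic treat ½ differently under the binary connectives.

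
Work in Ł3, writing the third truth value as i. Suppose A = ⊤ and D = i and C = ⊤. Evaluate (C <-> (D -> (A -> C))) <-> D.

i

A -> C = ⊤ -> ⊤ = ⊤
D -> (A -> C) = i -> ⊤ = ⊤  [min(1, 1−½+1)]
C <-> (D -> (A -> C)) = ⊤ <-> ⊤ = ⊤
(C <-> (D -> (A -> C))) <-> D = ⊤ <-> i = i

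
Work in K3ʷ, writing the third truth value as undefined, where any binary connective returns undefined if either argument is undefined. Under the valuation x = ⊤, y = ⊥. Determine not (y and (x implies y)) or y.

⊤

x implies y = ⊤ implies ⊥ = ⊥
y and (x implies y) = ⊥ and ⊥ = ⊥
not (y and (x implies y)) = not ⊥ = ⊤
not (y and (x implies y)) or y = ⊤ or ⊥ = ⊤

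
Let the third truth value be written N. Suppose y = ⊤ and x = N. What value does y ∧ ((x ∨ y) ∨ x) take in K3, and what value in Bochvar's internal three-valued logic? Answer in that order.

⊤; N

In K3: x ∨ y = N ∨ ⊤ = ⊤
(x ∨ y) ∨ x = ⊤ ∨ N = ⊤
y ∧ ((x ∨ y) ∨ x) = ⊤ ∧ ⊤ = ⊤
In Bochvar's internal three-valued logic: x ∨ y = N ∨ ⊤ = N
(x ∨ y) ∨ x = N ∨ N = N
y ∧ ((x ∨ y) ∨ x) = ⊤ ∧ N = N
They differ because K3 and Bochvar's internal three-valued logic treat N differently under the binary connectives.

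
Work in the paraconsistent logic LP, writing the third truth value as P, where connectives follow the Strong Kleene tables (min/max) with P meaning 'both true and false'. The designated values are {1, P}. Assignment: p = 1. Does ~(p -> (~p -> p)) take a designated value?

No

~p = ~1 = 0
~p -> p = 0 -> 1 = 1
p -> (~p -> p) = 1 -> 1 = 1
~(p -> (~p -> p)) = ~1 = 0
0 ∉ {1, P}.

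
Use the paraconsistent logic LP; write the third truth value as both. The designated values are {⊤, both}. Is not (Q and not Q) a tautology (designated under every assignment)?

Every assignment of Q over {⊤, both, ⊥} gives a value in {⊤, both}.
In particular, with Q=both: not (Q and not Q) = both.

Yes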